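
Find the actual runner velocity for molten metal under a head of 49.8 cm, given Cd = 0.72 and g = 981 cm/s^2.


Formula: v = Cd * sqrt(2 * g * h)  (Torricelli with discharge coefficient)
2*g*h = 2 * 981 * 49.8 = 97707.6 cm^2/s^2
sqrt(97707.6) = 312.58215 cm/s
v = 0.72 * 312.58215 = 225.0591 cm/s

225.0591 cm/s


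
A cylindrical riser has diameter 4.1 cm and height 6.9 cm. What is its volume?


Formula: V = pi * (D/2)^2 * H  (cylinder volume)
Radius = D/2 = 4.1/2 = 2.05 cm
V = pi * 2.05^2 * 6.9 = 91.0975 cm^3


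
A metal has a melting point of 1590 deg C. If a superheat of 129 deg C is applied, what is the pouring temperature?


Formula: T_pour = T_melt + Superheat
T_pour = 1590 + 129 = 1719 deg C

1719 deg C


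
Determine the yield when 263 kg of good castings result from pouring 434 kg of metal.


Formula: Casting Yield = (W_good / W_total) * 100
Yield = (263 kg / 434 kg) * 100 = 60.5991%

60.5991%


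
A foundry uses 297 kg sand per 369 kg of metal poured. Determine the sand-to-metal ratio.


Formula: Sand-to-Metal Ratio = W_sand / W_metal
Ratio = 297 kg / 369 kg = 0.8049

Final answer: 0.8049


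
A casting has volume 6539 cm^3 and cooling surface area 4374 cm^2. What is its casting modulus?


Formula: Casting Modulus M = V / A
M = 6539 cm^3 / 4374 cm^2 = 1.4950 cm

1.4950 cm


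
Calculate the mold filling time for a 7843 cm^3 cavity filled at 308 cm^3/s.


Formula: t_fill = V_mold / Q_flow
t = 7843 cm^3 / 308 cm^3/s = 25.4643 s

Answer: 25.4643 s


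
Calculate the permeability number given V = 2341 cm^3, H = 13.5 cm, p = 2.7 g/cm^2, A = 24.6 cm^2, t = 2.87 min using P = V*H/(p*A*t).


Formula: Permeability Number P = (V * H) / (p * A * t)
Numerator: V * H = 2341 * 13.5 = 31603.5
Denominator: p * A * t = 2.7 * 24.6 * 2.87 = 190.6254
P = 31603.5 / 190.6254 = 165.7885


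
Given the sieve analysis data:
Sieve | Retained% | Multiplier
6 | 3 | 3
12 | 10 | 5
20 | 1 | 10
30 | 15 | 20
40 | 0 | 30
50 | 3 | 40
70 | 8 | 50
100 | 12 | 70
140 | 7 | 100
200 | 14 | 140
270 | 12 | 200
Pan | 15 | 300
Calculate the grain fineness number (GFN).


Formula: GFN = sum(pct * multiplier) / sum(pct)
sum(pct * multiplier) = 11289
sum(pct) = 100
GFN = 11289 / 100 = 112.89

112.89


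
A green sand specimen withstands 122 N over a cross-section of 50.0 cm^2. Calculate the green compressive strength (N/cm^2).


Formula: Compressive Strength = Force / Area
Strength = 122 N / 50.0 cm^2 = 2.4400 N/cm^2

Answer: 2.4400 N/cm^2


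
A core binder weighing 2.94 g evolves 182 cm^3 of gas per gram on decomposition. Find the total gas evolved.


Formula: V_gas = W_binder * gas_evolution_rate
V = 2.94 g * 182 cm^3/g = 535.0800 cm^3

Final answer: 535.0800 cm^3


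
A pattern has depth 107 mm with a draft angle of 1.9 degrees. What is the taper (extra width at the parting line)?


Formula: taper = depth * tan(draft_angle)
tan(1.9 deg) = 0.0331734
taper = 107 mm * 0.0331734 = 3.5496 mm

3.5496 mm


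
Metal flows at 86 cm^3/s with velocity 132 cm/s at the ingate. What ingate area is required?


Formula: A_ingate = Q / v  (continuity equation)
A = 86 cm^3/s / 132 cm/s = 0.6515 cm^2

Final answer: 0.6515 cm^2


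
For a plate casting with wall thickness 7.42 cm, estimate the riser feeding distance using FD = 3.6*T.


Formula: FD = 3.6 * T  (riser feeding-distance rule)
FD = 3.6 * 7.42 cm = 26.7120 cm

Answer: 26.7120 cm


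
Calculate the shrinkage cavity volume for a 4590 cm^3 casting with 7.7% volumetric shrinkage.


Formula: V_shrink = V_casting * shrinkage_pct / 100
V_shrink = 4590 cm^3 * 7.7 / 100 = 353.4300 cm^3

Answer: 353.4300 cm^3


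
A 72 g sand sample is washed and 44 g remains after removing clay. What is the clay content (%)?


Formula: Clay% = (W_total - W_washed) / W_total * 100
Clay mass = 72 - 44 = 28 g
Clay% = 28 / 72 * 100 = 38.8889%

38.8889%


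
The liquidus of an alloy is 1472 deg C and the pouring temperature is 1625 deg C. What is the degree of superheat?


Formula: Superheat = T_pour - T_melt
Superheat = 1625 - 1472 = 153 deg C

Final answer: 153 deg C


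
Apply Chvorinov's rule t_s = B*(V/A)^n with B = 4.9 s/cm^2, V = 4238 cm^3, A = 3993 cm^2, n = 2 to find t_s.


Formula: t_s = B * (V/A)^n  (Chvorinov's rule, n=2)
Modulus M = V/A = 4238/3993 = 1.061357 cm
M^2 = 1.061357^2 = 1.126479 cm^2
t_s = 4.9 * 1.126479 = 5.5197 s

Final answer: 5.5197 s


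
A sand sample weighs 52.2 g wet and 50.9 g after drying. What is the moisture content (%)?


Formula: MC = (W_wet - W_dry) / W_wet * 100
Water mass = 52.2 - 50.9 = 1.3 g
MC = 1.3 / 52.2 * 100 = 2.4904%

Answer: 2.4904%


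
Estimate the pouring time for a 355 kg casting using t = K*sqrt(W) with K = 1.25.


Formula: t = K * sqrt(W)
sqrt(W) = sqrt(355) = 18.84144
t = 1.25 * 18.84144 = 23.5518 s

Final answer: 23.5518 s


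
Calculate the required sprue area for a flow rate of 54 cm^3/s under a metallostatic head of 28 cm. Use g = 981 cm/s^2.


Formula: v = sqrt(2*g*h), A = Q/v
Velocity: v = sqrt(2 * 981 * 28) = sqrt(54936) = 234.3843 cm/s
Sprue area: A = Q / v = 54 / 234.3843 = 0.2304 cm^2


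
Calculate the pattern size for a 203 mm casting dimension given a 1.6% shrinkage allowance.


Formula: L_pattern = L_casting * (1 + shrinkage_rate/100)
Shrinkage factor = 1 + 1.6/100 = 1.016
L_pattern = 203 mm * 1.016 = 206.2480 mm

Answer: 206.2480 mm


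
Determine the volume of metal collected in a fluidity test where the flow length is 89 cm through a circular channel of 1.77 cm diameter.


Formula: V = pi * (d/2)^2 * L  (cylinder volume)
Radius = 1.77/2 = 0.885 cm
V = pi * 0.885^2 * 89 = 218.9911 cm^3

218.9911 cm^3


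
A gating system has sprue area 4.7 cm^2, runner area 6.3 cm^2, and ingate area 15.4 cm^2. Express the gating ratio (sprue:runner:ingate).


Sprue:Runner:Ingate = 1 : 6.3/4.7 : 15.4/4.7 = 1:1.34:3.28


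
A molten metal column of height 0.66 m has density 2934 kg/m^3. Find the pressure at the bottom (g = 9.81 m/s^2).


Formula: P = rho * g * h
rho * g = 2934 * 9.81 = 28782.54 N/m^3
P = 28782.54 * 0.66 = 18996.4764 Pa

18996.4764 Pa


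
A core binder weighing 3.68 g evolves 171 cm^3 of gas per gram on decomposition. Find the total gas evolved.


Formula: V_gas = W_binder * gas_evolution_rate
V = 3.68 g * 171 cm^3/g = 629.2800 cm^3

Answer: 629.2800 cm^3


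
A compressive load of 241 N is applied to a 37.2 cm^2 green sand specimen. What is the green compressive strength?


Formula: Compressive Strength = Force / Area
Strength = 241 N / 37.2 cm^2 = 6.4785 N/cm^2

Answer: 6.4785 N/cm^2


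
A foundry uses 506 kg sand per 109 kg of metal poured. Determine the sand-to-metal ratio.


Formula: Sand-to-Metal Ratio = W_sand / W_metal
Ratio = 506 kg / 109 kg = 4.6422

4.6422


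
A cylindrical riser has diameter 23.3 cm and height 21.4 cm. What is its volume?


Formula: V = pi * (D/2)^2 * H  (cylinder volume)
Radius = D/2 = 23.3/2 = 11.65 cm
V = pi * 11.65^2 * 21.4 = 9124.6349 cm^3


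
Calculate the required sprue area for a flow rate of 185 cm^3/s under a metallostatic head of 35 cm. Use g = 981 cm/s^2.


Formula: v = sqrt(2*g*h), A = Q/v
Velocity: v = sqrt(2 * 981 * 35) = sqrt(68670) = 262.0496 cm/s
Sprue area: A = Q / v = 185 / 262.0496 = 0.7060 cm^2

Final answer: 0.7060 cm^2


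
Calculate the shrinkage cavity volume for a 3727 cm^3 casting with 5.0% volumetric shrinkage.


Formula: V_shrink = V_casting * shrinkage_pct / 100
V_shrink = 3727 cm^3 * 5.0 / 100 = 186.3500 cm^3

Final answer: 186.3500 cm^3


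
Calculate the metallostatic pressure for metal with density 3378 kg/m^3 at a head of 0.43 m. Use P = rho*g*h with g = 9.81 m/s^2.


Formula: P = rho * g * h
rho * g = 3378 * 9.81 = 33138.18 N/m^3
P = 33138.18 * 0.43 = 14249.4174 Pa

Final answer: 14249.4174 Pa


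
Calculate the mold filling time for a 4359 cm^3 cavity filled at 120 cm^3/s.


Formula: t_fill = V_mold / Q_flow
t = 4359 cm^3 / 120 cm^3/s = 36.3250 s

36.3250 s


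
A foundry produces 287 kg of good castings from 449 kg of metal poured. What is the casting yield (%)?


Formula: Casting Yield = (W_good / W_total) * 100
Yield = (287 kg / 449 kg) * 100 = 63.9198%

Answer: 63.9198%


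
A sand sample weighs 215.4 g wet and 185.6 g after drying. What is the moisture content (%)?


Formula: MC = (W_wet - W_dry) / W_wet * 100
Water mass = 215.4 - 185.6 = 29.8 g
MC = 29.8 / 215.4 * 100 = 13.8347%


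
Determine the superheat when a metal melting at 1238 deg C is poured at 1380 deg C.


Formula: Superheat = T_pour - T_melt
Superheat = 1380 - 1238 = 142 deg C

142 deg C


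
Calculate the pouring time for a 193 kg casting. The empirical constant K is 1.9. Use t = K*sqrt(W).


Formula: t = K * sqrt(W)
sqrt(W) = sqrt(193) = 13.89244
t = 1.9 * 13.89244 = 26.3956 s

Answer: 26.3956 s


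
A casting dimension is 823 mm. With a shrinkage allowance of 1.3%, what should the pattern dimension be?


Formula: L_pattern = L_casting * (1 + shrinkage_rate/100)
Shrinkage factor = 1 + 1.3/100 = 1.013
L_pattern = 823 mm * 1.013 = 833.6990 mm

Final answer: 833.6990 mm


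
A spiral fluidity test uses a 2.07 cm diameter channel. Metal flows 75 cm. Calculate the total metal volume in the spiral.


Formula: V = pi * (d/2)^2 * L  (cylinder volume)
Radius = 2.07/2 = 1.035 cm
V = pi * 1.035^2 * 75 = 252.4014 cm^3

Final answer: 252.4014 cm^3


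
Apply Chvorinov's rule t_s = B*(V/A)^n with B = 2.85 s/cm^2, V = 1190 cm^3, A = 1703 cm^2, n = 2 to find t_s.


Formula: t_s = B * (V/A)^n  (Chvorinov's rule, n=2)
Modulus M = V/A = 1190/1703 = 0.698767 cm
M^2 = 0.698767^2 = 0.488275 cm^2
t_s = 2.85 * 0.488275 = 1.3916 s


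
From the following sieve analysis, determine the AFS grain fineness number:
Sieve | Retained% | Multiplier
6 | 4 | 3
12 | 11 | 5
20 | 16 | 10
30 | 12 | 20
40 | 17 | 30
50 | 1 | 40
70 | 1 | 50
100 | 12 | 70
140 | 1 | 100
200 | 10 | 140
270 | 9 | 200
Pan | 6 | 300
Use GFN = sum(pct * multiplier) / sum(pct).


Formula: GFN = sum(pct * multiplier) / sum(pct)
sum(pct * multiplier) = 7007
sum(pct) = 100
GFN = 7007 / 100 = 70.07

Answer: 70.07


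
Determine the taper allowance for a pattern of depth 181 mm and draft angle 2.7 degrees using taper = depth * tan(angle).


Formula: taper = depth * tan(draft_angle)
tan(2.7 deg) = 0.0471588
taper = 181 mm * 0.0471588 = 8.5357 mm

8.5357 mm


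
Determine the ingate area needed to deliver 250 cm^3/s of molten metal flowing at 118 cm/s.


Formula: A_ingate = Q / v  (continuity equation)
A = 250 cm^3/s / 118 cm/s = 2.1186 cm^2


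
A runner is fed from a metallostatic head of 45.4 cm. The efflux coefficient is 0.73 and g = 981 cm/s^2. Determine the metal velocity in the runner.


Formula: v = Cd * sqrt(2 * g * h)  (Torricelli with discharge coefficient)
2*g*h = 2 * 981 * 45.4 = 89074.8 cm^2/s^2
sqrt(89074.8) = 298.45402 cm/s
v = 0.73 * 298.45402 = 217.8714 cm/s

Answer: 217.8714 cm/s


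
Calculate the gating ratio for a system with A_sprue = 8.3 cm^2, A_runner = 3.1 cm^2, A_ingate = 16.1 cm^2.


Sprue:Runner:Ingate = 1 : 3.1/8.3 : 16.1/8.3 = 1:0.37:1.94

1:0.37:1.94


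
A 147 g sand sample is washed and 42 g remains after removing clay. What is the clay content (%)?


Formula: Clay% = (W_total - W_washed) / W_total * 100
Clay mass = 147 - 42 = 105 g
Clay% = 105 / 147 * 100 = 71.4286%

71.4286%


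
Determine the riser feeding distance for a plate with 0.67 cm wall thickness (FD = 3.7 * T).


Formula: FD = 3.7 * T  (riser feeding-distance rule)
FD = 3.7 * 0.67 cm = 2.4790 cm


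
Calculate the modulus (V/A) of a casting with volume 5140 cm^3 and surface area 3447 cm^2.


Formula: Casting Modulus M = V / A
M = 5140 cm^3 / 3447 cm^2 = 1.4912 cm

Final answer: 1.4912 cm


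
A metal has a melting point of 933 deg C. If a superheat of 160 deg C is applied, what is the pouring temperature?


Formula: T_pour = T_melt + Superheat
T_pour = 933 + 160 = 1093 deg C

Answer: 1093 deg C


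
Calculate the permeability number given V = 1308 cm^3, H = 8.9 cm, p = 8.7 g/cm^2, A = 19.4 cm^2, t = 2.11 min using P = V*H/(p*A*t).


Formula: Permeability Number P = (V * H) / (p * A * t)
Numerator: V * H = 1308 * 8.9 = 11641.2
Denominator: p * A * t = 8.7 * 19.4 * 2.11 = 356.1258
P = 11641.2 / 356.1258 = 32.6884


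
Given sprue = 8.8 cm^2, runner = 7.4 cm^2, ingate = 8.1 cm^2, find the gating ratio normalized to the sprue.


Sprue:Runner:Ingate = 1 : 7.4/8.8 : 8.1/8.8 = 1:0.84:0.92

Answer: 1:0.84:0.92


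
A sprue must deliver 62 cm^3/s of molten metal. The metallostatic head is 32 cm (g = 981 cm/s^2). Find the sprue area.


Formula: v = sqrt(2*g*h), A = Q/v
Velocity: v = sqrt(2 * 981 * 32) = sqrt(62784) = 250.5674 cm/s
Sprue area: A = Q / v = 62 / 250.5674 = 0.2474 cm^2

Final answer: 0.2474 cm^2


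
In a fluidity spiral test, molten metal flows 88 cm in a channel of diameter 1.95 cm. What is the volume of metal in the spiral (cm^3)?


Formula: V = pi * (d/2)^2 * L  (cylinder volume)
Radius = 1.95/2 = 0.975 cm
V = pi * 0.975^2 * 88 = 262.8099 cm^3

Final answer: 262.8099 cm^3


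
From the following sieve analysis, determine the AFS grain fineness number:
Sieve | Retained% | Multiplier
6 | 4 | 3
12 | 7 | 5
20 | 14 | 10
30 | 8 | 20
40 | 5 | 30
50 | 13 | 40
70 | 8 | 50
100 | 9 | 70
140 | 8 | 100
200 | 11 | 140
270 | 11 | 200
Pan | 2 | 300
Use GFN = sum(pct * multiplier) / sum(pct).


Formula: GFN = sum(pct * multiplier) / sum(pct)
sum(pct * multiplier) = 7187
sum(pct) = 100
GFN = 7187 / 100 = 71.87

Answer: 71.87


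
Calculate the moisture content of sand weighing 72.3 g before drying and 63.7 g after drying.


Formula: MC = (W_wet - W_dry) / W_wet * 100
Water mass = 72.3 - 63.7 = 8.6 g
MC = 8.6 / 72.3 * 100 = 11.8949%

11.8949%


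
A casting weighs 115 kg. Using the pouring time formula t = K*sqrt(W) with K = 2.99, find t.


Formula: t = K * sqrt(W)
sqrt(W) = sqrt(115) = 10.72381
t = 2.99 * 10.72381 = 32.0642 s


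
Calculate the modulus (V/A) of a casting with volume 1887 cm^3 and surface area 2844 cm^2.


Formula: Casting Modulus M = V / A
M = 1887 cm^3 / 2844 cm^2 = 0.6635 cm

Answer: 0.6635 cm


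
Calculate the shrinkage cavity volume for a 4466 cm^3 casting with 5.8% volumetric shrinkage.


Formula: V_shrink = V_casting * shrinkage_pct / 100
V_shrink = 4466 cm^3 * 5.8 / 100 = 259.0280 cm^3

259.0280 cm^3


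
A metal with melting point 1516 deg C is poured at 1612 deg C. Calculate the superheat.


Formula: Superheat = T_pour - T_melt
Superheat = 1612 - 1516 = 96 deg C


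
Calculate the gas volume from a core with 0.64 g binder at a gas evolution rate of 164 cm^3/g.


Formula: V_gas = W_binder * gas_evolution_rate
V = 0.64 g * 164 cm^3/g = 104.9600 cm^3

Answer: 104.9600 cm^3


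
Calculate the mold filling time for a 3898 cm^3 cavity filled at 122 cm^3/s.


Formula: t_fill = V_mold / Q_flow
t = 3898 cm^3 / 122 cm^3/s = 31.9508 s

Final answer: 31.9508 s


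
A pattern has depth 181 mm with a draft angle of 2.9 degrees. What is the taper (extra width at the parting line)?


Formula: taper = depth * tan(draft_angle)
tan(2.9 deg) = 0.0506578
taper = 181 mm * 0.0506578 = 9.1691 mm

9.1691 mm


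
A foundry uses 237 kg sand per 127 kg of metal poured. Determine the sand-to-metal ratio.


Formula: Sand-to-Metal Ratio = W_sand / W_metal
Ratio = 237 kg / 127 kg = 1.8661

Final answer: 1.8661


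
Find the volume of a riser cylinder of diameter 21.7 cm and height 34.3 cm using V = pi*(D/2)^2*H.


Formula: V = pi * (D/2)^2 * H  (cylinder volume)
Radius = D/2 = 21.7/2 = 10.85 cm
V = pi * 10.85^2 * 34.3 = 12685.3796 cm^3

Final answer: 12685.3796 cm^3


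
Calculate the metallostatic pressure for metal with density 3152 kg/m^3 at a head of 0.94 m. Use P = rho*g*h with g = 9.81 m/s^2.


Formula: P = rho * g * h
rho * g = 3152 * 9.81 = 30921.12 N/m^3
P = 30921.12 * 0.94 = 29065.8528 Pa

Answer: 29065.8528 Pa


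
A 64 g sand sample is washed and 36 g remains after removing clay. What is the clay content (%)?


Formula: Clay% = (W_total - W_washed) / W_total * 100
Clay mass = 64 - 36 = 28 g
Clay% = 28 / 64 * 100 = 43.7500%

Final answer: 43.7500%


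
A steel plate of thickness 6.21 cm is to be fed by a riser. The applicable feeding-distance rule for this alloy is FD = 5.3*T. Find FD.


Formula: FD = 5.3 * T  (riser feeding-distance rule)
FD = 5.3 * 6.21 cm = 32.9130 cm

32.9130 cm


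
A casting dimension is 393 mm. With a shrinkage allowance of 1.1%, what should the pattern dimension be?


Formula: L_pattern = L_casting * (1 + shrinkage_rate/100)
Shrinkage factor = 1 + 1.1/100 = 1.011
L_pattern = 393 mm * 1.011 = 397.3230 mm

Answer: 397.3230 mm


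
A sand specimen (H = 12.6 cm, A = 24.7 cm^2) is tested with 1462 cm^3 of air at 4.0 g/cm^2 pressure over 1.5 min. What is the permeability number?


Formula: Permeability Number P = (V * H) / (p * A * t)
Numerator: V * H = 1462 * 12.6 = 18421.2
Denominator: p * A * t = 4.0 * 24.7 * 1.5 = 148.2
P = 18421.2 / 148.2 = 124.2996

Answer: 124.2996


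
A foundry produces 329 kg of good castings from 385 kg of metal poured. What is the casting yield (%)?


Formula: Casting Yield = (W_good / W_total) * 100
Yield = (329 kg / 385 kg) * 100 = 85.4545%

85.4545%


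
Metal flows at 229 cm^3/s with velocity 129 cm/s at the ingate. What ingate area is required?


Formula: A_ingate = Q / v  (continuity equation)
A = 229 cm^3/s / 129 cm/s = 1.7752 cm^2

Answer: 1.7752 cm^2


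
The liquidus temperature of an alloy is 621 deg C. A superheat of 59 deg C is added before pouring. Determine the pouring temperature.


Formula: T_pour = T_melt + Superheat
T_pour = 621 + 59 = 680 deg C

Final answer: 680 deg C


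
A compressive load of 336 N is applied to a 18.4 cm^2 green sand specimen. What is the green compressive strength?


Formula: Compressive Strength = Force / Area
Strength = 336 N / 18.4 cm^2 = 18.2609 N/cm^2

Answer: 18.2609 N/cm^2


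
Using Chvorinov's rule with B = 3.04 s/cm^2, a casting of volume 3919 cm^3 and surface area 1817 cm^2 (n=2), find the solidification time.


Formula: t_s = B * (V/A)^n  (Chvorinov's rule, n=2)
Modulus M = V/A = 3919/1817 = 2.156852 cm
M^2 = 2.156852^2 = 4.652011 cm^2
t_s = 3.04 * 4.652011 = 14.1421 s


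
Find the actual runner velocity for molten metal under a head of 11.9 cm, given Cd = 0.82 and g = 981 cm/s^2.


Formula: v = Cd * sqrt(2 * g * h)  (Torricelli with discharge coefficient)
2*g*h = 2 * 981 * 11.9 = 23347.8 cm^2/s^2
sqrt(23347.8) = 152.79987 cm/s
v = 0.82 * 152.79987 = 125.2959 cm/s

125.2959 cm/s


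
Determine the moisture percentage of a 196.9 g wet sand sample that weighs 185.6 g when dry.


Formula: MC = (W_wet - W_dry) / W_wet * 100
Water mass = 196.9 - 185.6 = 11.3 g
MC = 11.3 / 196.9 * 100 = 5.7390%

5.7390%


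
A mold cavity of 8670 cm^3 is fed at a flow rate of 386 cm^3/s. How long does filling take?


Formula: t_fill = V_mold / Q_flow
t = 8670 cm^3 / 386 cm^3/s = 22.4611 s

Final answer: 22.4611 s


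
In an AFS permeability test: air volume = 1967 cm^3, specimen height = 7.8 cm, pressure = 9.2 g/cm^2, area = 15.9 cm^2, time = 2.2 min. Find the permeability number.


Formula: Permeability Number P = (V * H) / (p * A * t)
Numerator: V * H = 1967 * 7.8 = 15342.6
Denominator: p * A * t = 9.2 * 15.9 * 2.2 = 321.816
P = 15342.6 / 321.816 = 47.6751


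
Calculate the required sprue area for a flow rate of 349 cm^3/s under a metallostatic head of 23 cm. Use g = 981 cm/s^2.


Formula: v = sqrt(2*g*h), A = Q/v
Velocity: v = sqrt(2 * 981 * 23) = sqrt(45126) = 212.4288 cm/s
Sprue area: A = Q / v = 349 / 212.4288 = 1.6429 cm^2

Final answer: 1.6429 cm^2


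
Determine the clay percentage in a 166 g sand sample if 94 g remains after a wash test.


Formula: Clay% = (W_total - W_washed) / W_total * 100
Clay mass = 166 - 94 = 72 g
Clay% = 72 / 166 * 100 = 43.3735%

43.3735%


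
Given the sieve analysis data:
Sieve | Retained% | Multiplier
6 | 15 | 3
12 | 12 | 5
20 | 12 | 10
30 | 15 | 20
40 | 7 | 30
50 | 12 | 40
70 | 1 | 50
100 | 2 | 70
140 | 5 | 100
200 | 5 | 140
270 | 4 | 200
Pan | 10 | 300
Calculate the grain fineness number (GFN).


Formula: GFN = sum(pct * multiplier) / sum(pct)
sum(pct * multiplier) = 6405
sum(pct) = 100
GFN = 6405 / 100 = 64.05

Final answer: 64.05


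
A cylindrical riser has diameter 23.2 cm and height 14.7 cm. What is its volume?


Formula: V = pi * (D/2)^2 * H  (cylinder volume)
Radius = D/2 = 23.2/2 = 11.6 cm
V = pi * 11.6^2 * 14.7 = 6214.1708 cm^3

Final answer: 6214.1708 cm^3


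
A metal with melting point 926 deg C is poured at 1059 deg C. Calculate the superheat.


Formula: Superheat = T_pour - T_melt
Superheat = 1059 - 926 = 133 deg C

Final answer: 133 deg C


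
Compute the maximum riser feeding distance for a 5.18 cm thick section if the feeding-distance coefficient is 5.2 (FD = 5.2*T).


Formula: FD = 5.2 * T  (riser feeding-distance rule)
FD = 5.2 * 5.18 cm = 26.9360 cm


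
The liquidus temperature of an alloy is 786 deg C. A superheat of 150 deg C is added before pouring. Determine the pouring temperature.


Formula: T_pour = T_melt + Superheat
T_pour = 786 + 150 = 936 deg C


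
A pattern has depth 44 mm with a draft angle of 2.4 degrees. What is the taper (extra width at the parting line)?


Formula: taper = depth * tan(draft_angle)
tan(2.4 deg) = 0.0419124
taper = 44 mm * 0.0419124 = 1.8441 mm

Answer: 1.8441 mm


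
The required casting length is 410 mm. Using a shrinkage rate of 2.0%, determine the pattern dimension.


Formula: L_pattern = L_casting * (1 + shrinkage_rate/100)
Shrinkage factor = 1 + 2.0/100 = 1.02
L_pattern = 410 mm * 1.02 = 418.2000 mm

Final answer: 418.2000 mm


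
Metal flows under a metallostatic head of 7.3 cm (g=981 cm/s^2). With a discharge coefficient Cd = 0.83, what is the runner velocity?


Formula: v = Cd * sqrt(2 * g * h)  (Torricelli with discharge coefficient)
2*g*h = 2 * 981 * 7.3 = 14322.6 cm^2/s^2
sqrt(14322.6) = 119.67707 cm/s
v = 0.83 * 119.67707 = 99.3320 cm/s

Final answer: 99.3320 cm/s


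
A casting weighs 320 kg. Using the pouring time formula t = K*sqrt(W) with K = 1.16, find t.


Formula: t = K * sqrt(W)
sqrt(W) = sqrt(320) = 17.88854
t = 1.16 * 17.88854 = 20.7507 s

20.7507 s


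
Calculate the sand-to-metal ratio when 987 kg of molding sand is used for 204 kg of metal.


Formula: Sand-to-Metal Ratio = W_sand / W_metal
Ratio = 987 kg / 204 kg = 4.8382

4.8382


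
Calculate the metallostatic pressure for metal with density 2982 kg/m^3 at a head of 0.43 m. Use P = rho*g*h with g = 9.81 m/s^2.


Formula: P = rho * g * h
rho * g = 2982 * 9.81 = 29253.42 N/m^3
P = 29253.42 * 0.43 = 12578.9706 Pa

Final answer: 12578.9706 Pa


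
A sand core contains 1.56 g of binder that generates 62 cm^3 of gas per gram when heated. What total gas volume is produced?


Formula: V_gas = W_binder * gas_evolution_rate
V = 1.56 g * 62 cm^3/g = 96.7200 cm^3


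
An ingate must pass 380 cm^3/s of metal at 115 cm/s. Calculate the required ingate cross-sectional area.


Formula: A_ingate = Q / v  (continuity equation)
A = 380 cm^3/s / 115 cm/s = 3.3043 cm^2

3.3043 cm^2


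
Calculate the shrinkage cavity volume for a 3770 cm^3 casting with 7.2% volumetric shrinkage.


Formula: V_shrink = V_casting * shrinkage_pct / 100
V_shrink = 3770 cm^3 * 7.2 / 100 = 271.4400 cm^3

271.4400 cm^3


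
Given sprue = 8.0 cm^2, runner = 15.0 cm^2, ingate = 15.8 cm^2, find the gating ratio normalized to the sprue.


Sprue:Runner:Ingate = 1 : 15.0/8.0 : 15.8/8.0 = 1:1.88:1.98


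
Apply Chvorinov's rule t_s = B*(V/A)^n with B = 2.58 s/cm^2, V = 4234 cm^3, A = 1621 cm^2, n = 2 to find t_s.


Formula: t_s = B * (V/A)^n  (Chvorinov's rule, n=2)
Modulus M = V/A = 4234/1621 = 2.611968 cm
M^2 = 2.611968^2 = 6.822377 cm^2
t_s = 2.58 * 6.822377 = 17.6017 s


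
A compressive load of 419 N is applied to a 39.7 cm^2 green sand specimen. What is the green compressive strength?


Formula: Compressive Strength = Force / Area
Strength = 419 N / 39.7 cm^2 = 10.5542 N/cm^2


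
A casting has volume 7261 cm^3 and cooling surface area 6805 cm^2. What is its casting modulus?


Formula: Casting Modulus M = V / A
M = 7261 cm^3 / 6805 cm^2 = 1.0670 cm

Final answer: 1.0670 cm


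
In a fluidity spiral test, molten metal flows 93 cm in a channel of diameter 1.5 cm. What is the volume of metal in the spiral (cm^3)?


Formula: V = pi * (d/2)^2 * L  (cylinder volume)
Radius = 1.5/2 = 0.75 cm
V = pi * 0.75^2 * 93 = 164.3446 cm^3

164.3446 cm^3


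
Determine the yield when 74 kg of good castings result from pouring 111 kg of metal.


Formula: Casting Yield = (W_good / W_total) * 100
Yield = (74 kg / 111 kg) * 100 = 66.6667%

Answer: 66.6667%


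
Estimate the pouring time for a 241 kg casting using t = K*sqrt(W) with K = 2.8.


Formula: t = K * sqrt(W)
sqrt(W) = sqrt(241) = 15.52417
t = 2.8 * 15.52417 = 43.4677 s


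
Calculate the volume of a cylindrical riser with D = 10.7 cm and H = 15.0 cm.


Formula: V = pi * (D/2)^2 * H  (cylinder volume)
Radius = D/2 = 10.7/2 = 5.35 cm
V = pi * 5.35^2 * 15.0 = 1348.8035 cm^3

Answer: 1348.8035 cm^3


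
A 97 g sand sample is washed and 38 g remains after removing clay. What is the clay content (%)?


Formula: Clay% = (W_total - W_washed) / W_total * 100
Clay mass = 97 - 38 = 59 g
Clay% = 59 / 97 * 100 = 60.8247%


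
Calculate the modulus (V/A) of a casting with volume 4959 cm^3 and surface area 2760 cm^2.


Formula: Casting Modulus M = V / A
M = 4959 cm^3 / 2760 cm^2 = 1.7967 cm

1.7967 cm


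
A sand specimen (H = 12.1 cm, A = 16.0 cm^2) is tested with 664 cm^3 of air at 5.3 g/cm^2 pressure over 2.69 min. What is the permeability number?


Formula: Permeability Number P = (V * H) / (p * A * t)
Numerator: V * H = 664 * 12.1 = 8034.4
Denominator: p * A * t = 5.3 * 16.0 * 2.69 = 228.112
P = 8034.4 / 228.112 = 35.2213

Final answer: 35.2213


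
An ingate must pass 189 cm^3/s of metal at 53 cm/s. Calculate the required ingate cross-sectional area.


Formula: A_ingate = Q / v  (continuity equation)
A = 189 cm^3/s / 53 cm/s = 3.5660 cm^2

Final answer: 3.5660 cm^2


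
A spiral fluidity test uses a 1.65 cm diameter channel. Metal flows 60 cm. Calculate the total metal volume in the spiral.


Formula: V = pi * (d/2)^2 * L  (cylinder volume)
Radius = 1.65/2 = 0.825 cm
V = pi * 0.825^2 * 60 = 128.2948 cm^3


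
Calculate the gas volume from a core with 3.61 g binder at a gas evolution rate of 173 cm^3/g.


Formula: V_gas = W_binder * gas_evolution_rate
V = 3.61 g * 173 cm^3/g = 624.5300 cm^3


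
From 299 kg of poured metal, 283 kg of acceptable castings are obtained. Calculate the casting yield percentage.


Formula: Casting Yield = (W_good / W_total) * 100
Yield = (283 kg / 299 kg) * 100 = 94.6488%

Final answer: 94.6488%


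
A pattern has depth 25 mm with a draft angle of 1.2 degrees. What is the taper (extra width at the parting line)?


Formula: taper = depth * tan(draft_angle)
tan(1.2 deg) = 0.0209470
taper = 25 mm * 0.0209470 = 0.5237 mm

Final answer: 0.5237 mm


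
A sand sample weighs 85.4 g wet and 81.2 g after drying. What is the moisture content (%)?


Formula: MC = (W_wet - W_dry) / W_wet * 100
Water mass = 85.4 - 81.2 = 4.2 g
MC = 4.2 / 85.4 * 100 = 4.9180%

4.9180%


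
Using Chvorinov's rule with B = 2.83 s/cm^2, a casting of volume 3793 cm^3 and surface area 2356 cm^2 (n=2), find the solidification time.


Formula: t_s = B * (V/A)^n  (Chvorinov's rule, n=2)
Modulus M = V/A = 3793/2356 = 1.609932 cm
M^2 = 1.609932^2 = 2.591881 cm^2
t_s = 2.83 * 2.591881 = 7.3350 s


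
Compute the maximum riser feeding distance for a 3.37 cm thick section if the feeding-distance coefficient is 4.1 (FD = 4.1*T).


Formula: FD = 4.1 * T  (riser feeding-distance rule)
FD = 4.1 * 3.37 cm = 13.8170 cm

Final answer: 13.8170 cm


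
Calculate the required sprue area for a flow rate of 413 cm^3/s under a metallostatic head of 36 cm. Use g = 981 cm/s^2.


Formula: v = sqrt(2*g*h), A = Q/v
Velocity: v = sqrt(2 * 981 * 36) = sqrt(70632) = 265.7668 cm/s
Sprue area: A = Q / v = 413 / 265.7668 = 1.5540 cm^2

1.5540 cm^2


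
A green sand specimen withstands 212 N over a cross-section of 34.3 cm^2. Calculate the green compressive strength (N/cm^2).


Formula: Compressive Strength = Force / Area
Strength = 212 N / 34.3 cm^2 = 6.1808 N/cm^2

6.1808 N/cm^2


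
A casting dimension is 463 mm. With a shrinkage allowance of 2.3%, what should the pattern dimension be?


Formula: L_pattern = L_casting * (1 + shrinkage_rate/100)
Shrinkage factor = 1 + 2.3/100 = 1.023
L_pattern = 463 mm * 1.023 = 473.6490 mm

Answer: 473.6490 mm


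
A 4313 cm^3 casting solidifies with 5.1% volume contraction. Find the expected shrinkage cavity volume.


Formula: V_shrink = V_casting * shrinkage_pct / 100
V_shrink = 4313 cm^3 * 5.1 / 100 = 219.9630 cm^3

219.9630 cm^3


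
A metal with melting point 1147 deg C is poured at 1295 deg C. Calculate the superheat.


Formula: Superheat = T_pour - T_melt
Superheat = 1295 - 1147 = 148 deg C


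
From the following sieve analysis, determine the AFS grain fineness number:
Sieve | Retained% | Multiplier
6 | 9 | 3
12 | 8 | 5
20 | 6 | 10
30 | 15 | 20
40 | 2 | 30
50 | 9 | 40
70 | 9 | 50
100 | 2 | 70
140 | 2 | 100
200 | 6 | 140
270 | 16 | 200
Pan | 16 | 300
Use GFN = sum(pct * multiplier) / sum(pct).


Formula: GFN = sum(pct * multiplier) / sum(pct)
sum(pct * multiplier) = 10477
sum(pct) = 100
GFN = 10477 / 100 = 104.77

Answer: 104.77


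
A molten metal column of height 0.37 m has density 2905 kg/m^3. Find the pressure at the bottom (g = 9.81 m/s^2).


Formula: P = rho * g * h
rho * g = 2905 * 9.81 = 28498.05 N/m^3
P = 28498.05 * 0.37 = 10544.2785 Pa


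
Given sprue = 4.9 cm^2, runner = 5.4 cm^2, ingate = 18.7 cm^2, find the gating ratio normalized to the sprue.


Sprue:Runner:Ingate = 1 : 5.4/4.9 : 18.7/4.9 = 1:1.10:3.82


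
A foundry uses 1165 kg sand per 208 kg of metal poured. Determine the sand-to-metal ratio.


Formula: Sand-to-Metal Ratio = W_sand / W_metal
Ratio = 1165 kg / 208 kg = 5.6010


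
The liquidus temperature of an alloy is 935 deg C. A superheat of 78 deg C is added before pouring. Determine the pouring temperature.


Formula: T_pour = T_melt + Superheat
T_pour = 935 + 78 = 1013 deg C

1013 deg C


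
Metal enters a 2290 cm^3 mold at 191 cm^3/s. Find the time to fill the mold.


Formula: t_fill = V_mold / Q_flow
t = 2290 cm^3 / 191 cm^3/s = 11.9895 s

Final answer: 11.9895 s


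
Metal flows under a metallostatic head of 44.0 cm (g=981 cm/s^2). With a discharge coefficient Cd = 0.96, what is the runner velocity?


Formula: v = Cd * sqrt(2 * g * h)  (Torricelli with discharge coefficient)
2*g*h = 2 * 981 * 44.0 = 86328.0 cm^2/s^2
sqrt(86328.0) = 293.81627 cm/s
v = 0.96 * 293.81627 = 282.0636 cm/s

282.0636 cm/s


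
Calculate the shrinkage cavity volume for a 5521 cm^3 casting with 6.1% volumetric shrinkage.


Formula: V_shrink = V_casting * shrinkage_pct / 100
V_shrink = 5521 cm^3 * 6.1 / 100 = 336.7810 cm^3


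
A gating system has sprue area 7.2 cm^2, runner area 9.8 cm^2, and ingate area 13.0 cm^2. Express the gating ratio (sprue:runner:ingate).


Sprue:Runner:Ingate = 1 : 9.8/7.2 : 13.0/7.2 = 1:1.36:1.81

Answer: 1:1.36:1.81


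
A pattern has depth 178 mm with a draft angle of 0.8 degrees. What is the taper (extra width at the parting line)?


Formula: taper = depth * tan(draft_angle)
tan(0.8 deg) = 0.0139635
taper = 178 mm * 0.0139635 = 2.4855 mm

Answer: 2.4855 mm


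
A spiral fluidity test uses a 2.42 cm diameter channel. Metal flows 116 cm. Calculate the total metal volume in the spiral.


Formula: V = pi * (d/2)^2 * L  (cylinder volume)
Radius = 2.42/2 = 1.21 cm
V = pi * 1.21^2 * 116 = 533.5543 cm^3

533.5543 cm^3


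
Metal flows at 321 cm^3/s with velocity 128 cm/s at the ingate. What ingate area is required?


Formula: A_ingate = Q / v  (continuity equation)
A = 321 cm^3/s / 128 cm/s = 2.5078 cm^2


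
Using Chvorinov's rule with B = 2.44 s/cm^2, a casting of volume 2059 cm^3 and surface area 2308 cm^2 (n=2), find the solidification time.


Formula: t_s = B * (V/A)^n  (Chvorinov's rule, n=2)
Modulus M = V/A = 2059/2308 = 0.892114 cm
M^2 = 0.892114^2 = 0.795867 cm^2
t_s = 2.44 * 0.795867 = 1.9419 s

Answer: 1.9419 s


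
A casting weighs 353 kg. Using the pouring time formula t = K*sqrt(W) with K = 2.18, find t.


Formula: t = K * sqrt(W)
sqrt(W) = sqrt(353) = 18.78829
t = 2.18 * 18.78829 = 40.9585 s

Answer: 40.9585 s


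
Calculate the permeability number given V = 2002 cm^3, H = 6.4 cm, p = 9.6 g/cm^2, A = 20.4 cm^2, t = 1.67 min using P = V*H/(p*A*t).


Formula: Permeability Number P = (V * H) / (p * A * t)
Numerator: V * H = 2002 * 6.4 = 12812.8
Denominator: p * A * t = 9.6 * 20.4 * 1.67 = 327.0528
P = 12812.8 / 327.0528 = 39.1765

Final answer: 39.1765


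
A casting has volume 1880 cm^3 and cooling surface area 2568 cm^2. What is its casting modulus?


Formula: Casting Modulus M = V / A
M = 1880 cm^3 / 2568 cm^2 = 0.7321 cm

Final answer: 0.7321 cm


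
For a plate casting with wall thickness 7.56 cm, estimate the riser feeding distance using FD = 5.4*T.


Formula: FD = 5.4 * T  (riser feeding-distance rule)
FD = 5.4 * 7.56 cm = 40.8240 cm

Answer: 40.8240 cm


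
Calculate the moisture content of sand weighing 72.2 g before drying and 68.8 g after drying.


Formula: MC = (W_wet - W_dry) / W_wet * 100
Water mass = 72.2 - 68.8 = 3.4 g
MC = 3.4 / 72.2 * 100 = 4.7091%

4.7091%


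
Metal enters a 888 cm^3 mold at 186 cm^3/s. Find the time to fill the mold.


Formula: t_fill = V_mold / Q_flow
t = 888 cm^3 / 186 cm^3/s = 4.7742 s

Final answer: 4.7742 s


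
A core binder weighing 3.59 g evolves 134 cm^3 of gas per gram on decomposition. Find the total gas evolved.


Formula: V_gas = W_binder * gas_evolution_rate
V = 3.59 g * 134 cm^3/g = 481.0600 cm^3

481.0600 cm^3


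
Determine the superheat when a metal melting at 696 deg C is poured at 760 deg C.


Formula: Superheat = T_pour - T_melt
Superheat = 760 - 696 = 64 deg C

Answer: 64 deg C


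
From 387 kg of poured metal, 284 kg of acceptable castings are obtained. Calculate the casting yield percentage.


Formula: Casting Yield = (W_good / W_total) * 100
Yield = (284 kg / 387 kg) * 100 = 73.3850%

Final answer: 73.3850%


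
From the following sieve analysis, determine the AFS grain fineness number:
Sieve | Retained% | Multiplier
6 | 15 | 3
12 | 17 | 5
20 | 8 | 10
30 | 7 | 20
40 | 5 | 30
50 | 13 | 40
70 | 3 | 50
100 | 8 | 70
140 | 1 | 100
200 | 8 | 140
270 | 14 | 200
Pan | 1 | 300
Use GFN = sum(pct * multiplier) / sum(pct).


Formula: GFN = sum(pct * multiplier) / sum(pct)
sum(pct * multiplier) = 6050
sum(pct) = 100
GFN = 6050 / 100 = 60.50

Answer: 60.50


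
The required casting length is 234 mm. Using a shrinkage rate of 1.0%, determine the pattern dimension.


Formula: L_pattern = L_casting * (1 + shrinkage_rate/100)
Shrinkage factor = 1 + 1.0/100 = 1.01
L_pattern = 234 mm * 1.01 = 236.3400 mm

236.3400 mm


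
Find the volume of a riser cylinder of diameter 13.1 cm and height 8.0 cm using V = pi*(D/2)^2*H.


Formula: V = pi * (D/2)^2 * H  (cylinder volume)
Radius = D/2 = 13.1/2 = 6.55 cm
V = pi * 6.55^2 * 8.0 = 1078.2574 cm^3

Answer: 1078.2574 cm^3


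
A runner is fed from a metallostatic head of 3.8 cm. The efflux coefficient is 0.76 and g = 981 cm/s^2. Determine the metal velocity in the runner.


Formula: v = Cd * sqrt(2 * g * h)  (Torricelli with discharge coefficient)
2*g*h = 2 * 981 * 3.8 = 7455.6 cm^2/s^2
sqrt(7455.6) = 86.34582 cm/s
v = 0.76 * 86.34582 = 65.6228 cm/s


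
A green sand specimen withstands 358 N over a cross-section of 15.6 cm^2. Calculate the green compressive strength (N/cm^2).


Formula: Compressive Strength = Force / Area
Strength = 358 N / 15.6 cm^2 = 22.9487 N/cm^2

Answer: 22.9487 N/cm^2


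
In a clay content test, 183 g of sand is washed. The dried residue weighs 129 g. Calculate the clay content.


Formula: Clay% = (W_total - W_washed) / W_total * 100
Clay mass = 183 - 129 = 54 g
Clay% = 54 / 183 * 100 = 29.5082%

Final answer: 29.5082%


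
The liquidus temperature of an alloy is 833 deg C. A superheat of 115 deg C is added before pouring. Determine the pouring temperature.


Formula: T_pour = T_melt + Superheat
T_pour = 833 + 115 = 948 deg C


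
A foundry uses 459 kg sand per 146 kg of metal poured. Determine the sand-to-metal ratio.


Formula: Sand-to-Metal Ratio = W_sand / W_metal
Ratio = 459 kg / 146 kg = 3.1438

Final answer: 3.1438


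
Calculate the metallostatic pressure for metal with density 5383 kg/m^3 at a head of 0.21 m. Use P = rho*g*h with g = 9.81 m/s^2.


Formula: P = rho * g * h
rho * g = 5383 * 9.81 = 52807.23 N/m^3
P = 52807.23 * 0.21 = 11089.5183 Pa


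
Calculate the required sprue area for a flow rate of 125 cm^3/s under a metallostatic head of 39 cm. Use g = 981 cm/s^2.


Formula: v = sqrt(2*g*h), A = Q/v
Velocity: v = sqrt(2 * 981 * 39) = sqrt(76518) = 276.6189 cm/s
Sprue area: A = Q / v = 125 / 276.6189 = 0.4519 cm^2

Answer: 0.4519 cm^2


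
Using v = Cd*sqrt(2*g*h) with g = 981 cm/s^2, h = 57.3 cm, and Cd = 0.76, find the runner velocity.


Formula: v = Cd * sqrt(2 * g * h)  (Torricelli with discharge coefficient)
2*g*h = 2 * 981 * 57.3 = 112422.6 cm^2/s^2
sqrt(112422.6) = 335.29480 cm/s
v = 0.76 * 335.29480 = 254.8240 cm/s

254.8240 cm/s


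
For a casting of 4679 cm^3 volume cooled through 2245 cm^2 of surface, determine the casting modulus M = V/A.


Formula: Casting Modulus M = V / A
M = 4679 cm^3 / 2245 cm^2 = 2.0842 cm

2.0842 cm


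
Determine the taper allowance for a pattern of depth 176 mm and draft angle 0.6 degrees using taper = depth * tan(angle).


Formula: taper = depth * tan(draft_angle)
tan(0.6 deg) = 0.0104724
taper = 176 mm * 0.0104724 = 1.8431 mm

1.8431 mm


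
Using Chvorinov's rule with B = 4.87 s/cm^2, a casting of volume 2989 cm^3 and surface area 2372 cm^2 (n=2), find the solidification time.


Formula: t_s = B * (V/A)^n  (Chvorinov's rule, n=2)
Modulus M = V/A = 2989/2372 = 1.260118 cm
M^2 = 1.260118^2 = 1.587897 cm^2
t_s = 4.87 * 1.587897 = 7.7331 s


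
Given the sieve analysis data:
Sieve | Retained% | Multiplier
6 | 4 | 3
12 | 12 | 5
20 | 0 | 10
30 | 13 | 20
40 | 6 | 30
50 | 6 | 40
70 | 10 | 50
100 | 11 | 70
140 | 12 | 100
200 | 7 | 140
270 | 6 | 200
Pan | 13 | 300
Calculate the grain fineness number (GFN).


Formula: GFN = sum(pct * multiplier) / sum(pct)
sum(pct * multiplier) = 9302
sum(pct) = 100
GFN = 9302 / 100 = 93.02

Answer: 93.02


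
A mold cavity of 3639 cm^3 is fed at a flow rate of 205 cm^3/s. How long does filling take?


Formula: t_fill = V_mold / Q_flow
t = 3639 cm^3 / 205 cm^3/s = 17.7512 s


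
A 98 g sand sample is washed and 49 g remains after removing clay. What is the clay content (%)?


Formula: Clay% = (W_total - W_washed) / W_total * 100
Clay mass = 98 - 49 = 49 g
Clay% = 49 / 98 * 100 = 50.0000%

Final answer: 50.0000%


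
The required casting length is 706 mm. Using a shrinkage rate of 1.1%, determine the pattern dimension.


Formula: L_pattern = L_casting * (1 + shrinkage_rate/100)
Shrinkage factor = 1 + 1.1/100 = 1.011
L_pattern = 706 mm * 1.011 = 713.7660 mm

713.7660 mm


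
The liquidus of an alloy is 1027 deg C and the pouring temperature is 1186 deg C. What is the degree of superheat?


Formula: Superheat = T_pour - T_melt
Superheat = 1186 - 1027 = 159 deg C


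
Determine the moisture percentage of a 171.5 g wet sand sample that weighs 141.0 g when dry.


Formula: MC = (W_wet - W_dry) / W_wet * 100
Water mass = 171.5 - 141.0 = 30.5 g
MC = 30.5 / 171.5 * 100 = 17.7843%

Answer: 17.7843%
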